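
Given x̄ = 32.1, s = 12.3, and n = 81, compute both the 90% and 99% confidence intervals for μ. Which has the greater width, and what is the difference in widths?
99% CI is wider by 2.66

df = 80
90% CI: t* = 1.664, (29.83, 34.37), width = 2 · t* · s/√n = 4.55
99% CI: t* = 2.639, (28.49, 35.71), width = 2 · t* · s/√n = 7.21

The 99% CI is wider by 7.21 - 4.55 = 2.66.
Higher confidence requires a wider interval.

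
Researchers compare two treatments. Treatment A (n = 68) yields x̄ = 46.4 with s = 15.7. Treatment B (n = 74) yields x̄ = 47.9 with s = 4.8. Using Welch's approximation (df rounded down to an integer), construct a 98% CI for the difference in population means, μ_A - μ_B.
(-6.21, 3.21)

Difference: x̄₁ - x̄₂ = -1.50
SE = √(s₁²/n₁ + s₂²/n₂) = √(15.7²/68 + 4.8²/74) = 1.9840
df = 78.47 → 78 (Welch–Satterthwaite, rounded down)
t* = 2.375

CI: -1.50 ± 2.375 · 1.9840 = -1.50 ± 4.71 = (-6.21, 3.21)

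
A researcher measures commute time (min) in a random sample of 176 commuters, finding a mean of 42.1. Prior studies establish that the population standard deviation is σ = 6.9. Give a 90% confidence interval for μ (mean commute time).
(41.24, 42.96)

z-interval (σ known):
z* = 1.645 for 90% confidence

Margin of error = z* · σ/√n = 1.645 · 6.9/√176 = 0.86

CI: (42.1 - 0.86, 42.1 + 0.86) = (41.24, 42.96)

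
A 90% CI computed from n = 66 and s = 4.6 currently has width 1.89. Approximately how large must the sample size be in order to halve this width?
n ≈ 264

CI width ∝ 1/√n
To reduce width by factor 2, need √n to grow by 2 → need 2² = 4 times as many samples.

Current: n = 66, width = 1.89
New: n = 264, width ≈ 0.93

Width reduced by factor of 1.89/0.93 = 2.03.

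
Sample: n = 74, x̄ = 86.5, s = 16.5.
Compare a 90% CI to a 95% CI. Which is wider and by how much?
95% CI is wider by 1.26

df = 73
90% CI: t* = 1.666, (83.30, 89.70), width = 2 · t* · s/√n = 6.39
95% CI: t* = 1.993, (82.68, 90.32), width = 2 · t* · s/√n = 7.65

The 95% CI is wider by 7.65 - 6.39 = 1.26.
Higher confidence requires a wider interval.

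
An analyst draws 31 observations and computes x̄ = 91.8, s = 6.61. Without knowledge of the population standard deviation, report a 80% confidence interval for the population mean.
(90.24, 93.36)

t-interval (σ unknown):
df = n - 1 = 30
t* = 1.310 for 80% confidence

Margin of error = t* · s/√n = 1.310 · 6.61/√31 = 1.56

CI: (90.24, 93.36)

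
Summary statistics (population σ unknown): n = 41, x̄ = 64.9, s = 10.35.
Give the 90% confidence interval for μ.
(62.18, 67.62)

t-interval (σ unknown):
df = n - 1 = 40
t* = 1.684 for 90% confidence

Margin of error = t* · s/√n = 1.684 · 10.35/√41 = 2.72

CI: (62.18, 67.62)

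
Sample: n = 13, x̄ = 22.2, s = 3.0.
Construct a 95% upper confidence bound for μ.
μ ≤ 23.68

Upper bound (one-sided):
t* = 1.782 (one-sided for 95%)
Upper bound = x̄ + t* · s/√n = 22.2 + 1.782 · 3.0/√13 = 23.68

We are 95% confident that μ ≤ 23.68.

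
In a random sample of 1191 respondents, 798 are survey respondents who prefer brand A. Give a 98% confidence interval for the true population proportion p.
(0.638, 0.702)

Proportion CI:
p̂ = 798/1191 = 0.67003
SE = √(p̂(1-p̂)/n) = √(0.67003 · 0.32997 / 1191) = 0.01362

z* = 2.326
Margin = z* · SE = 2.326 · 0.01362 = 0.0317

CI: 0.67003 ± 0.0317 = (0.638, 0.702)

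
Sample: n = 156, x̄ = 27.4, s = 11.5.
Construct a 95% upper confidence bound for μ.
μ ≤ 28.92

Upper bound (one-sided):
t* = 1.655 (one-sided for 95%)
Upper bound = x̄ + t* · s/√n = 27.4 + 1.655 · 11.5/√156 = 28.92

We are 95% confident that μ ≤ 28.92.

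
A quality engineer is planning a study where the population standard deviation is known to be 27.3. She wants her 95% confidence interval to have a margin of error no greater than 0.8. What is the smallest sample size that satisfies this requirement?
n ≥ 4474

For margin E ≤ 0.8:
n ≥ (z* · σ / E)²
n ≥ (1.960 · 27.3 / 0.8)²
n ≥ 4473.60

Minimum n = 4474 (rounding up)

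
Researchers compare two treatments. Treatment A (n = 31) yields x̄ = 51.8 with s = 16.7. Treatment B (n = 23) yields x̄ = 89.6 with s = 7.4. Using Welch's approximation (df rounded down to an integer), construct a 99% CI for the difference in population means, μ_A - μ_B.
(-46.89, -28.71)

Difference: x̄₁ - x̄₂ = -37.80
SE = √(s₁²/n₁ + s₂²/n₂) = √(16.7²/31 + 7.4²/23) = 3.3730
df = 43.80 → 43 (Welch–Satterthwaite, rounded down)
t* = 2.695

CI: -37.80 ± 2.695 · 3.3730 = -37.80 ± 9.09 = (-46.89, -28.71)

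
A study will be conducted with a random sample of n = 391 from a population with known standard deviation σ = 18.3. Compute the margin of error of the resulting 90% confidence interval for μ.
Margin of error = 1.52

Margin of error = z* · σ/√n
= 1.645 · 18.3/√391
= 1.645 · 18.3/19.7737
= 1.52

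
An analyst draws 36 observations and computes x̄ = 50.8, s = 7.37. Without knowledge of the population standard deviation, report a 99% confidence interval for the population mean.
(47.45, 54.15)

t-interval (σ unknown):
df = n - 1 = 35
t* = 2.724 for 99% confidence

Margin of error = t* · s/√n = 2.724 · 7.37/√36 = 3.35

CI: (47.45, 54.15)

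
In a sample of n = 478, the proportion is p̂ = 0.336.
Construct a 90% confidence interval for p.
(0.300, 0.372)

Proportion CI:
SE = √(p̂(1-p̂)/n) = √(0.336 · 0.664 / 478) = 0.02160

z* = 1.645
Margin = z* · SE = 1.645 · 0.02160 = 0.0355

CI: 0.336 ± 0.0355 = (0.300, 0.372)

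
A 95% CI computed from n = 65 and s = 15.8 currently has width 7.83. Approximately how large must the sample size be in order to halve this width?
n ≈ 260

CI width ∝ 1/√n
To reduce width by factor 2, need √n to grow by 2 → need 2² = 4 times as many samples.

Current: n = 65, width = 7.83
New: n = 260, width ≈ 3.86

Width reduced by factor of 7.83/3.86 = 2.03.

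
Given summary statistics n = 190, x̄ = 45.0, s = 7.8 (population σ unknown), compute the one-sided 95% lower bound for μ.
μ ≥ 44.06

Lower bound (one-sided):
t* = 1.653 (one-sided for 95%)
Lower bound = x̄ - t* · s/√n = 45.0 - 1.653 · 7.8/√190 = 44.06

We are 95% confident that μ ≥ 44.06.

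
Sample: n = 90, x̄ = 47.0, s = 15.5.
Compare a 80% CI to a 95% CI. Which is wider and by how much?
95% CI is wider by 2.27

df = 89
80% CI: t* = 1.291, (44.89, 49.11), width = 2 · t* · s/√n = 4.22
95% CI: t* = 1.987, (43.75, 50.25), width = 2 · t* · s/√n = 6.49

The 95% CI is wider by 6.49 - 4.22 = 2.27.
Higher confidence requires a wider interval.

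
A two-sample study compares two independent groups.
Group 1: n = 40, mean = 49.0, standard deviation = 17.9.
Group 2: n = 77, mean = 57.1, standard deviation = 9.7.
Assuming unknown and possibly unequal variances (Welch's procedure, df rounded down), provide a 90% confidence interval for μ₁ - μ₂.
(-13.19, -3.01)

Difference: x̄₁ - x̄₂ = -8.10
SE = √(s₁²/n₁ + s₂²/n₂) = √(17.9²/40 + 9.7²/77) = 3.0385
df = 51.19 → 51 (Welch–Satterthwaite, rounded down)
t* = 1.675

CI: -8.10 ± 1.675 · 3.0385 = -8.10 ± 5.09 = (-13.19, -3.01)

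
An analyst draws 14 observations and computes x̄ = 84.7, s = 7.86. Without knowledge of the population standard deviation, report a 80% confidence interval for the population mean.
(81.86, 87.54)

t-interval (σ unknown):
df = n - 1 = 13
t* = 1.350 for 80% confidence

Margin of error = t* · s/√n = 1.350 · 7.86/√14 = 2.84

CI: (81.86, 87.54)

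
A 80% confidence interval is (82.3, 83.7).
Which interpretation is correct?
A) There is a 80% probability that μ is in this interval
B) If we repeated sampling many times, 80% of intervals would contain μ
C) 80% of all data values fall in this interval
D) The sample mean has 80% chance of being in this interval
B

A) Wrong — μ is fixed; the randomness lives in the interval, not in μ.
B) Correct — this is the frequentist long-run coverage interpretation.
C) Wrong — a CI is about the parameter μ, not individual data values.
D) Wrong — x̄ is observed and sits in the interval by construction.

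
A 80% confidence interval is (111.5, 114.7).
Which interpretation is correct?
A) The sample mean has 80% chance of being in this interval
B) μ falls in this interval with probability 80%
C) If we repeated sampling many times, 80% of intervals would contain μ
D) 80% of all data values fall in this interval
C

A) Wrong — x̄ is observed and sits in the interval by construction.
B) Wrong — μ is fixed; the randomness lives in the interval, not in μ.
C) Correct — this is the frequentist long-run coverage interpretation.
D) Wrong — a CI is about the parameter μ, not individual data values.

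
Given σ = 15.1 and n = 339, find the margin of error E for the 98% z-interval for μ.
Margin of error = 1.91

Margin of error = z* · σ/√n
= 2.326 · 15.1/√339
= 2.326 · 15.1/18.4120
= 1.91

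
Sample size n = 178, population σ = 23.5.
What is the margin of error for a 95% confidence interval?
Margin of error = 3.45

Margin of error = z* · σ/√n
= 1.960 · 23.5/√178
= 1.960 · 23.5/13.3417
= 3.45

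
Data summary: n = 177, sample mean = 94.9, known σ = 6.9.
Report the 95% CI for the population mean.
(93.88, 95.92)

z-interval (σ known):
z* = 1.960 for 95% confidence

Margin of error = z* · σ/√n = 1.960 · 6.9/√177 = 1.02

CI: (94.9 - 1.02, 94.9 + 1.02) = (93.88, 95.92)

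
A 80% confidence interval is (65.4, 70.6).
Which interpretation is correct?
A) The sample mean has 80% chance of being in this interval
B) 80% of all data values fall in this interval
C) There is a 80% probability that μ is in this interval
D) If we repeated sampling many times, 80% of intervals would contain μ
D

A) Wrong — x̄ is observed and sits in the interval by construction.
B) Wrong — a CI is about the parameter μ, not individual data values.
C) Wrong — μ is fixed; the randomness lives in the interval, not in μ.
D) Correct — this is the frequentist long-run coverage interpretation.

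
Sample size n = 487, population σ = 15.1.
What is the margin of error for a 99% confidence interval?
Margin of error = 1.76

Margin of error = z* · σ/√n
= 2.576 · 15.1/√487
= 2.576 · 15.1/22.0681
= 1.76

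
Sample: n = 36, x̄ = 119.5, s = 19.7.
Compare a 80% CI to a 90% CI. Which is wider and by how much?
90% CI is wider by 2.52

df = 35
80% CI: t* = 1.306, (115.21, 123.79), width = 2 · t* · s/√n = 8.58
90% CI: t* = 1.690, (113.95, 125.05), width = 2 · t* · s/√n = 11.10

The 90% CI is wider by 11.10 - 8.58 = 2.52.
Higher confidence requires a wider interval.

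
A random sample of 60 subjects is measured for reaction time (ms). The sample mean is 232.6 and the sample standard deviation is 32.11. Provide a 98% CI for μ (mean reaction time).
(222.69, 242.51)

t-interval (σ unknown):
df = n - 1 = 59
t* = 2.391 for 98% confidence

Margin of error = t* · s/√n = 2.391 · 32.11/√60 = 9.91

CI: (222.69, 242.51)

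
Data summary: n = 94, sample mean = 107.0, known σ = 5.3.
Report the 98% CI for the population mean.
(105.73, 108.27)

z-interval (σ known):
z* = 2.326 for 98% confidence

Margin of error = z* · σ/√n = 2.326 · 5.3/√94 = 1.27

CI: (107.0 - 1.27, 107.0 + 1.27) = (105.73, 108.27)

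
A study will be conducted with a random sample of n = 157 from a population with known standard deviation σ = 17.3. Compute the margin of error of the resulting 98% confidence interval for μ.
Margin of error = 3.21

Margin of error = z* · σ/√n
= 2.326 · 17.3/√157
= 2.326 · 17.3/12.5300
= 3.21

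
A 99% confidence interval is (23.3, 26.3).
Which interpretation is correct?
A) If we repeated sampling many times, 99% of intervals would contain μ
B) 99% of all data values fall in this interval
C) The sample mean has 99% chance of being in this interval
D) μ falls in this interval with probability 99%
A

A) Correct — this is the frequentist long-run coverage interpretation.
B) Wrong — a CI is about the parameter μ, not individual data values.
C) Wrong — x̄ is observed and sits in the interval by construction.
D) Wrong — μ is fixed; the randomness lives in the interval, not in μ.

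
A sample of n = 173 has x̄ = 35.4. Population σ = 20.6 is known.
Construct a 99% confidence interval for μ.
(31.37, 39.43)

z-interval (σ known):
z* = 2.576 for 99% confidence

Margin of error = z* · σ/√n = 2.576 · 20.6/√173 = 4.03

CI: (35.4 - 4.03, 35.4 + 4.03) = (31.37, 39.43)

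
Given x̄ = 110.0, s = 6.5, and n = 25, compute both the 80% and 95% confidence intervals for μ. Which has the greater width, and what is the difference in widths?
95% CI is wider by 1.94

df = 24
80% CI: t* = 1.318, (108.29, 111.71), width = 2 · t* · s/√n = 3.43
95% CI: t* = 2.064, (107.32, 112.68), width = 2 · t* · s/√n = 5.37

The 95% CI is wider by 5.37 - 3.43 = 1.94.
Higher confidence requires a wider interval.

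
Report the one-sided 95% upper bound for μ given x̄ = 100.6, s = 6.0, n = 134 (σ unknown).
μ ≤ 101.46

Upper bound (one-sided):
t* = 1.656 (one-sided for 95%)
Upper bound = x̄ + t* · s/√n = 100.6 + 1.656 · 6.0/√134 = 101.46

We are 95% confident that μ ≤ 101.46.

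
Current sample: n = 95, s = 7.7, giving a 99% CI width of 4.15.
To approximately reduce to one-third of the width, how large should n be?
n ≈ 855

CI width ∝ 1/√n
To reduce width by factor 3, need √n to grow by 3 → need 3² = 9 times as many samples.

Current: n = 95, width = 4.15
New: n = 855, width ≈ 1.36

Width reduced by factor of 4.15/1.36 = 3.05.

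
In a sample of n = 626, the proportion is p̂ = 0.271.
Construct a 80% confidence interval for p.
(0.248, 0.294)

Proportion CI:
SE = √(p̂(1-p̂)/n) = √(0.271 · 0.729 / 626) = 0.01776

z* = 1.282
Margin = z* · SE = 1.282 · 0.01776 = 0.0228

CI: 0.271 ± 0.0228 = (0.248, 0.294)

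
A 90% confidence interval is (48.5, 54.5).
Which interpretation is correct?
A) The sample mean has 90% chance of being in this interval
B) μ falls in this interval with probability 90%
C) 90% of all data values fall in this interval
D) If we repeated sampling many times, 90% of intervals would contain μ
D

A) Wrong — x̄ is observed and sits in the interval by construction.
B) Wrong — μ is fixed; the randomness lives in the interval, not in μ.
C) Wrong — a CI is about the parameter μ, not individual data values.
D) Correct — this is the frequentist long-run coverage interpretation.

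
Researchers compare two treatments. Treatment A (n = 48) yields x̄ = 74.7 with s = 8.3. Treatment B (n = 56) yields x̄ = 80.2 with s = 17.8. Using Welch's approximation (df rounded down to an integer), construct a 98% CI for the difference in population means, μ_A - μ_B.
(-11.82, 0.82)

Difference: x̄₁ - x̄₂ = -5.50
SE = √(s₁²/n₁ + s₂²/n₂) = √(8.3²/48 + 17.8²/56) = 2.6633
df = 80.39 → 80 (Welch–Satterthwaite, rounded down)
t* = 2.374

CI: -5.50 ± 2.374 · 2.6633 = -5.50 ± 6.32 = (-11.82, 0.82)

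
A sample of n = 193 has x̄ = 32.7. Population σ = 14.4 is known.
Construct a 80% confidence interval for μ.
(31.37, 34.03)

z-interval (σ known):
z* = 1.282 for 80% confidence

Margin of error = z* · σ/√n = 1.282 · 14.4/√193 = 1.33

CI: (32.7 - 1.33, 32.7 + 1.33) = (31.37, 34.03)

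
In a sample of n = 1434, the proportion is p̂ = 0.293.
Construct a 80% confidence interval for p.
(0.278, 0.308)

Proportion CI:
SE = √(p̂(1-p̂)/n) = √(0.293 · 0.707 / 1434) = 0.01202

z* = 1.282
Margin = z* · SE = 1.282 · 0.01202 = 0.0154

CI: 0.293 ± 0.0154 = (0.278, 0.308)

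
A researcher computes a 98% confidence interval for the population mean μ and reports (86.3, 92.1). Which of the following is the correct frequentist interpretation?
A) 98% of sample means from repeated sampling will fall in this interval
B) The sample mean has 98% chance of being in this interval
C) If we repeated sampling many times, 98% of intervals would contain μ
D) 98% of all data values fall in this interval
C

A) Wrong — coverage applies to intervals containing μ, not to future x̄ values.
B) Wrong — x̄ is observed and sits in the interval by construction.
C) Correct — this is the frequentist long-run coverage interpretation.
D) Wrong — a CI is about the parameter μ, not individual data values.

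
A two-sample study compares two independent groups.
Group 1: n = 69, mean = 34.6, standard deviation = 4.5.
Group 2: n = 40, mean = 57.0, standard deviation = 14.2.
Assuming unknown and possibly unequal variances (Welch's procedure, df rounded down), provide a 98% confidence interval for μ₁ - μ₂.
(-27.98, -16.82)

Difference: x̄₁ - x̄₂ = -22.40
SE = √(s₁²/n₁ + s₂²/n₂) = √(4.5²/69 + 14.2²/40) = 2.3096
df = 43.59 → 43 (Welch–Satterthwaite, rounded down)
t* = 2.416

CI: -22.40 ± 2.416 · 2.3096 = -22.40 ± 5.58 = (-27.98, -16.82)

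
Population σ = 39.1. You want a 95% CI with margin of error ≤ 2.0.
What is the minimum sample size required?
n ≥ 1469

For margin E ≤ 2.0:
n ≥ (z* · σ / E)²
n ≥ (1.960 · 39.1 / 2.0)²
n ≥ 1468.27

Minimum n = 1469 (rounding up)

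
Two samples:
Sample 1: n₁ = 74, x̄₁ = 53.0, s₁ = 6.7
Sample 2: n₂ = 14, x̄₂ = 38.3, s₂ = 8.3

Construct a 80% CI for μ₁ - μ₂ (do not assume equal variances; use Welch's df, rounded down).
(11.56, 17.84)

Difference: x̄₁ - x̄₂ = 14.70
SE = √(s₁²/n₁ + s₂²/n₂) = √(6.7²/74 + 8.3²/14) = 2.3510
df = 16.36 → 16 (Welch–Satterthwaite, rounded down)
t* = 1.337

CI: 14.70 ± 1.337 · 2.3510 = 14.70 ± 3.14 = (11.56, 17.84)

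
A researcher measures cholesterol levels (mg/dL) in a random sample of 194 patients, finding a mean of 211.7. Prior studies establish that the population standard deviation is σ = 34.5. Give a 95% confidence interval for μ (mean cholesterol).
(206.85, 216.55)

z-interval (σ known):
z* = 1.960 for 95% confidence

Margin of error = z* · σ/√n = 1.960 · 34.5/√194 = 4.85

CI: (211.7 - 4.85, 211.7 + 4.85) = (206.85, 216.55)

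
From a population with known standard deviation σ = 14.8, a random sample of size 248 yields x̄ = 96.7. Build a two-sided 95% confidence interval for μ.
(94.86, 98.54)

z-interval (σ known):
z* = 1.960 for 95% confidence

Margin of error = z* · σ/√n = 1.960 · 14.8/√248 = 1.84

CI: (96.7 - 1.84, 96.7 + 1.84) = (94.86, 98.54)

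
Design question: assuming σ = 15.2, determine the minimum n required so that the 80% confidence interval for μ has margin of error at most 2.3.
n ≥ 72

For margin E ≤ 2.3:
n ≥ (z* · σ / E)²
n ≥ (1.282 · 15.2 / 2.3)²
n ≥ 71.78

Minimum n = 72 (rounding up)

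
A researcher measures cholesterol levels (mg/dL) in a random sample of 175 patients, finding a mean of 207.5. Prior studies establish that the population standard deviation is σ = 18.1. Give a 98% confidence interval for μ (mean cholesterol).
(204.32, 210.68)

z-interval (σ known):
z* = 2.326 for 98% confidence

Margin of error = z* · σ/√n = 2.326 · 18.1/√175 = 3.18

CI: (207.5 - 3.18, 207.5 + 3.18) = (204.32, 210.68)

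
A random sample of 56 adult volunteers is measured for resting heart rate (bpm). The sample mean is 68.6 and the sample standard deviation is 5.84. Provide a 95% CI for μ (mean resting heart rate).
(67.04, 70.16)

t-interval (σ unknown):
df = n - 1 = 55
t* = 2.004 for 95% confidence

Margin of error = t* · s/√n = 2.004 · 5.84/√56 = 1.56

CI: (67.04, 70.16)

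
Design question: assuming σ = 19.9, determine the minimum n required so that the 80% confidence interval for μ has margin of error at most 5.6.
n ≥ 21

For margin E ≤ 5.6:
n ≥ (z* · σ / E)²
n ≥ (1.282 · 19.9 / 5.6)²
n ≥ 20.75

Minimum n = 21 (rounding up)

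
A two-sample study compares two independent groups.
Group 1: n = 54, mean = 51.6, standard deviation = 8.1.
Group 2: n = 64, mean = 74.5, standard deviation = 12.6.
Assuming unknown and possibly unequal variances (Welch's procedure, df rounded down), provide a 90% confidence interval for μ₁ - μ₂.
(-26.09, -19.71)

Difference: x̄₁ - x̄₂ = -22.90
SE = √(s₁²/n₁ + s₂²/n₂) = √(8.1²/54 + 12.6²/64) = 1.9224
df = 108.80 → 108 (Welch–Satterthwaite, rounded down)
t* = 1.659

CI: -22.90 ± 1.659 · 1.9224 = -22.90 ± 3.19 = (-26.09, -19.71)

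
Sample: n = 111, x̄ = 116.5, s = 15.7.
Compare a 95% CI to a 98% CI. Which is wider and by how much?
98% CI is wider by 1.13

df = 110
95% CI: t* = 1.982, (113.55, 119.45), width = 2 · t* · s/√n = 5.91
98% CI: t* = 2.361, (112.98, 120.02), width = 2 · t* · s/√n = 7.04

The 98% CI is wider by 7.04 - 5.91 = 1.13.
Higher confidence requires a wider interval.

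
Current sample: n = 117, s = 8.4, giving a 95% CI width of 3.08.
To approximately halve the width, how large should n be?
n ≈ 468

CI width ∝ 1/√n
To reduce width by factor 2, need √n to grow by 2 → need 2² = 4 times as many samples.

Current: n = 117, width = 3.08
New: n = 468, width ≈ 1.53

Width reduced by factor of 3.08/1.53 = 2.01.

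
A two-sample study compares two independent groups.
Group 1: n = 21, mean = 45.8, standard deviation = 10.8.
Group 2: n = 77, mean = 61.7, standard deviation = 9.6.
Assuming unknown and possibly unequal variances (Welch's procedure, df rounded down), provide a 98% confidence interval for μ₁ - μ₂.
(-22.30, -9.50)

Difference: x̄₁ - x̄₂ = -15.90
SE = √(s₁²/n₁ + s₂²/n₂) = √(10.8²/21 + 9.6²/77) = 2.5983
df = 29.19 → 29 (Welch–Satterthwaite, rounded down)
t* = 2.462

CI: -15.90 ± 2.462 · 2.5983 = -15.90 ± 6.40 = (-22.30, -9.50)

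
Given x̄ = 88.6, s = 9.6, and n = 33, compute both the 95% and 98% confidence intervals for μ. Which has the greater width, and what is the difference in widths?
98% CI is wider by 1.38

df = 32
95% CI: t* = 2.037, (85.20, 92.00), width = 2 · t* · s/√n = 6.81
98% CI: t* = 2.449, (84.51, 92.69), width = 2 · t* · s/√n = 8.19

The 98% CI is wider by 8.19 - 6.81 = 1.38.
Higher confidence requires a wider interval.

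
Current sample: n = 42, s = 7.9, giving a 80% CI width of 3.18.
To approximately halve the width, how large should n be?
n ≈ 168

CI width ∝ 1/√n
To reduce width by factor 2, need √n to grow by 2 → need 2² = 4 times as many samples.

Current: n = 42, width = 3.18
New: n = 168, width ≈ 1.57

Width reduced by factor of 3.18/1.57 = 2.03.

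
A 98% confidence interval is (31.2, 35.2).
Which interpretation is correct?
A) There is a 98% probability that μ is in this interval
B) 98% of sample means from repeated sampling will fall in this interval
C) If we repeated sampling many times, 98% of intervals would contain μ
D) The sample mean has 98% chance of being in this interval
C

A) Wrong — μ is fixed; the randomness lives in the interval, not in μ.
B) Wrong — coverage applies to intervals containing μ, not to future x̄ values.
C) Correct — this is the frequentist long-run coverage interpretation.
D) Wrong — x̄ is observed and sits in the interval by construction.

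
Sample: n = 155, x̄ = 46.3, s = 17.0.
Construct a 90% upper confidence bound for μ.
μ ≤ 48.06

Upper bound (one-sided):
t* = 1.287 (one-sided for 90%)
Upper bound = x̄ + t* · s/√n = 46.3 + 1.287 · 17.0/√155 = 48.06

We are 90% confident that μ ≤ 48.06.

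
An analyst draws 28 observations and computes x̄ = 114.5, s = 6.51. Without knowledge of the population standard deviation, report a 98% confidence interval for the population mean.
(111.46, 117.54)

t-interval (σ unknown):
df = n - 1 = 27
t* = 2.473 for 98% confidence

Margin of error = t* · s/√n = 2.473 · 6.51/√28 = 3.04

CI: (111.46, 117.54)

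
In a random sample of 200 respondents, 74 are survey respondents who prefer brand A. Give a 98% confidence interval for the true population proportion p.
(0.291, 0.449)

Proportion CI:
p̂ = 74/200 = 0.37000
SE = √(p̂(1-p̂)/n) = √(0.37000 · 0.63000 / 200) = 0.03414

z* = 2.326
Margin = z* · SE = 2.326 · 0.03414 = 0.0794

CI: 0.37000 ± 0.0794 = (0.291, 0.449)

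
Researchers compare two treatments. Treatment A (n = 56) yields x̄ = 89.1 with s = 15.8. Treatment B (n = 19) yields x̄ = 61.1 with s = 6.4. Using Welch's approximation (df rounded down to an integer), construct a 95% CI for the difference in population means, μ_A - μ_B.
(22.87, 33.13)

Difference: x̄₁ - x̄₂ = 28.00
SE = √(s₁²/n₁ + s₂²/n₂) = √(15.8²/56 + 6.4²/19) = 2.5717
df = 70.60 → 70 (Welch–Satterthwaite, rounded down)
t* = 1.994

CI: 28.00 ± 1.994 · 2.5717 = 28.00 ± 5.13 = (22.87, 33.13)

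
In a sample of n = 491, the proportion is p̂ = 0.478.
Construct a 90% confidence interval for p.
(0.441, 0.515)

Proportion CI:
SE = √(p̂(1-p̂)/n) = √(0.478 · 0.522 / 491) = 0.02254

z* = 1.645
Margin = z* · SE = 1.645 · 0.02254 = 0.0371

CI: 0.478 ± 0.0371 = (0.441, 0.515)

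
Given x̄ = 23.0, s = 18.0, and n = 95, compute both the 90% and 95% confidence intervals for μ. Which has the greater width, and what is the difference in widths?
95% CI is wider by 1.21

df = 94
90% CI: t* = 1.661, (19.93, 26.07), width = 2 · t* · s/√n = 6.13
95% CI: t* = 1.986, (19.33, 26.67), width = 2 · t* · s/√n = 7.34

The 95% CI is wider by 7.34 - 6.13 = 1.21.
Higher confidence requires a wider interval.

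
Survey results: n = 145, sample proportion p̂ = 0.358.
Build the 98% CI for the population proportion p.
(0.265, 0.451)

Proportion CI:
SE = √(p̂(1-p̂)/n) = √(0.358 · 0.642 / 145) = 0.03981

z* = 2.326
Margin = z* · SE = 2.326 · 0.03981 = 0.0926

CI: 0.358 ± 0.0926 = (0.265, 0.451)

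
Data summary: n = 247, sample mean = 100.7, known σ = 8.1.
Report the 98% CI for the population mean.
(99.50, 101.90)

z-interval (σ known):
z* = 2.326 for 98% confidence

Margin of error = z* · σ/√n = 2.326 · 8.1/√247 = 1.20

CI: (100.7 - 1.20, 100.7 + 1.20) = (99.50, 101.90)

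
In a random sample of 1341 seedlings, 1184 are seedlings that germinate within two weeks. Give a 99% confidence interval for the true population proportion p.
(0.860, 0.906)

Proportion CI:
p̂ = 1184/1341 = 0.88292
SE = √(p̂(1-p̂)/n) = √(0.88292 · 0.11708 / 1341) = 0.00878

z* = 2.576
Margin = z* · SE = 2.576 · 0.00878 = 0.0226

CI: 0.88292 ± 0.0226 = (0.860, 0.906)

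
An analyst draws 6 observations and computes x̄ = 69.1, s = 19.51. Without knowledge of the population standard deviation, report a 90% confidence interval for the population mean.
(53.05, 85.15)

t-interval (σ unknown):
df = n - 1 = 5
t* = 2.015 for 90% confidence

Margin of error = t* · s/√n = 2.015 · 19.51/√6 = 16.05

CI: (53.05, 85.15)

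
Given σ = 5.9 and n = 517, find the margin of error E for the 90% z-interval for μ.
Margin of error = 0.43

Margin of error = z* · σ/√n
= 1.645 · 5.9/√517
= 1.645 · 5.9/22.7376
= 0.43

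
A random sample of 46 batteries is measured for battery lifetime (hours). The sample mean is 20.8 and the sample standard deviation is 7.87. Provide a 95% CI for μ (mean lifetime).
(18.46, 23.14)

t-interval (σ unknown):
df = n - 1 = 45
t* = 2.014 for 95% confidence

Margin of error = t* · s/√n = 2.014 · 7.87/√46 = 2.34

CI: (18.46, 23.14)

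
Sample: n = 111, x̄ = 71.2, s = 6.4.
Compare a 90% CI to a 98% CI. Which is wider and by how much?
98% CI is wider by 0.85

df = 110
90% CI: t* = 1.659, (70.19, 72.21), width = 2 · t* · s/√n = 2.02
98% CI: t* = 2.361, (69.77, 72.63), width = 2 · t* · s/√n = 2.87

The 98% CI is wider by 2.87 - 2.02 = 0.85.
Higher confidence requires a wider interval.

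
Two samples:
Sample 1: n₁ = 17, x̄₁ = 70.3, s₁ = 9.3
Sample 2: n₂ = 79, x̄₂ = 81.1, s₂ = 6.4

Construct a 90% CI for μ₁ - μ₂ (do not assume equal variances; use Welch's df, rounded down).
(-14.89, -6.71)

Difference: x̄₁ - x̄₂ = -10.80
SE = √(s₁²/n₁ + s₂²/n₂) = √(9.3²/17 + 6.4²/79) = 2.3677
df = 19.39 → 19 (Welch–Satterthwaite, rounded down)
t* = 1.729

CI: -10.80 ± 1.729 · 2.3677 = -10.80 ± 4.09 = (-14.89, -6.71)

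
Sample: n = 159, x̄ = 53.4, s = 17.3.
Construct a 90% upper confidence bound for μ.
μ ≤ 55.17

Upper bound (one-sided):
t* = 1.287 (one-sided for 90%)
Upper bound = x̄ + t* · s/√n = 53.4 + 1.287 · 17.3/√159 = 55.17

We are 90% confident that μ ≤ 55.17.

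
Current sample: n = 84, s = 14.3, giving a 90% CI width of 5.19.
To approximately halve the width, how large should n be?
n ≈ 336

CI width ∝ 1/√n
To reduce width by factor 2, need √n to grow by 2 → need 2² = 4 times as many samples.

Current: n = 84, width = 5.19
New: n = 336, width ≈ 2.57

Width reduced by factor of 5.19/2.57 = 2.02.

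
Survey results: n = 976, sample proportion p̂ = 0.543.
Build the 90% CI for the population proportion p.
(0.517, 0.569)

Proportion CI:
SE = √(p̂(1-p̂)/n) = √(0.543 · 0.457 / 976) = 0.01595

z* = 1.645
Margin = z* · SE = 1.645 · 0.01595 = 0.0262

CI: 0.543 ± 0.0262 = (0.517, 0.569)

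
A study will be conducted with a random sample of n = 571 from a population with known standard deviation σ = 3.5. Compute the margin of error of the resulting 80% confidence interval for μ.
Margin of error = 0.19

Margin of error = z* · σ/√n
= 1.282 · 3.5/√571
= 1.282 · 3.5/23.8956
= 0.19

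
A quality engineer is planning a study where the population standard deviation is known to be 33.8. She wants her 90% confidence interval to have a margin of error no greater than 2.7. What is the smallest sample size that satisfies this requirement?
n ≥ 425

For margin E ≤ 2.7:
n ≥ (z* · σ / E)²
n ≥ (1.645 · 33.8 / 2.7)²
n ≥ 424.07

Minimum n = 425 (rounding up)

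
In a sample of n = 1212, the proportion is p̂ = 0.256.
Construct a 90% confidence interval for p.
(0.235, 0.277)

Proportion CI:
SE = √(p̂(1-p̂)/n) = √(0.256 · 0.744 / 1212) = 0.01254

z* = 1.645
Margin = z* · SE = 1.645 · 0.01254 = 0.0206

CI: 0.256 ± 0.0206 = (0.235, 0.277)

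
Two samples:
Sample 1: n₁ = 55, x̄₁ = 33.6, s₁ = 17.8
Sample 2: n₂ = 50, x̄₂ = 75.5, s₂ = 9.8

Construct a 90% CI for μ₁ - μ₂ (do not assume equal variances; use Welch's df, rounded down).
(-46.51, -37.29)

Difference: x̄₁ - x̄₂ = -41.90
SE = √(s₁²/n₁ + s₂²/n₂) = √(17.8²/55 + 9.8²/50) = 2.7716
df = 85.53 → 85 (Welch–Satterthwaite, rounded down)
t* = 1.663

CI: -41.90 ± 1.663 · 2.7716 = -41.90 ± 4.61 = (-46.51, -37.29)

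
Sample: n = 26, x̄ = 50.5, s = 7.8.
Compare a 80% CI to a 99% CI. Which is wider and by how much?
99% CI is wider by 4.50

df = 25
80% CI: t* = 1.316, (48.49, 52.51), width = 2 · t* · s/√n = 4.03
99% CI: t* = 2.787, (46.24, 54.76), width = 2 · t* · s/√n = 8.53

The 99% CI is wider by 8.53 - 4.03 = 4.50.
Higher confidence requires a wider interval.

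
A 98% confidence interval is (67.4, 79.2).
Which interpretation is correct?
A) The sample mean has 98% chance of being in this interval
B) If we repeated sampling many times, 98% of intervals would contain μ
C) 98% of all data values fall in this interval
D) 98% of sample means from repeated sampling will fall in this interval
B

A) Wrong — x̄ is observed and sits in the interval by construction.
B) Correct — this is the frequentist long-run coverage interpretation.
C) Wrong — a CI is about the parameter μ, not individual data values.
D) Wrong — coverage applies to intervals containing μ, not to future x̄ values.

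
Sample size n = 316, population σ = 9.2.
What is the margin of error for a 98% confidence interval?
Margin of error = 1.20

Margin of error = z* · σ/√n
= 2.326 · 9.2/√316
= 2.326 · 9.2/17.7764
= 1.20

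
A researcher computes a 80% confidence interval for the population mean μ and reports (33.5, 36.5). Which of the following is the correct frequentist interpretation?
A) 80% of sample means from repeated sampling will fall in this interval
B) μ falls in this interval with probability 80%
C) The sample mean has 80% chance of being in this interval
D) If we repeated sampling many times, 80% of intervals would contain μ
D

A) Wrong — coverage applies to intervals containing μ, not to future x̄ values.
B) Wrong — μ is fixed; the randomness lives in the interval, not in μ.
C) Wrong — x̄ is observed and sits in the interval by construction.
D) Correct — this is the frequentist long-run coverage interpretation.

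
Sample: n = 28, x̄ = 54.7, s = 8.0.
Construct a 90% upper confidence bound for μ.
μ ≤ 56.69

Upper bound (one-sided):
t* = 1.314 (one-sided for 90%)
Upper bound = x̄ + t* · s/√n = 54.7 + 1.314 · 8.0/√28 = 56.69

We are 90% confident that μ ≤ 56.69.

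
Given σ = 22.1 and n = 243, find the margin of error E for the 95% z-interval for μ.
Margin of error = 2.78

Margin of error = z* · σ/√n
= 1.960 · 22.1/√243
= 1.960 · 22.1/15.5885
= 2.78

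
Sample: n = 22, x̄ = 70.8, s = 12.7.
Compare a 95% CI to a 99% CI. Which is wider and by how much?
99% CI is wider by 4.07

df = 21
95% CI: t* = 2.080, (65.17, 76.43), width = 2 · t* · s/√n = 11.26
99% CI: t* = 2.831, (63.13, 78.47), width = 2 · t* · s/√n = 15.33

The 99% CI is wider by 15.33 - 11.26 = 4.07.
Higher confidence requires a wider interval.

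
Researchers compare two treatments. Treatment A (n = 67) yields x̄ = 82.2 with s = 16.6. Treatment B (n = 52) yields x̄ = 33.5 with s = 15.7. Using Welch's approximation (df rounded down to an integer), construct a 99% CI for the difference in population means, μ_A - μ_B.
(40.90, 56.50)

Difference: x̄₁ - x̄₂ = 48.70
SE = √(s₁²/n₁ + s₂²/n₂) = √(16.6²/67 + 15.7²/52) = 2.9754
df = 112.47 → 112 (Welch–Satterthwaite, rounded down)
t* = 2.620

CI: 48.70 ± 2.620 · 2.9754 = 48.70 ± 7.80 = (40.90, 56.50)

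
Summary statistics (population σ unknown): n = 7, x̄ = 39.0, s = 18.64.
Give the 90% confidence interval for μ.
(25.31, 52.69)

t-interval (σ unknown):
df = n - 1 = 6
t* = 1.943 for 90% confidence

Margin of error = t* · s/√n = 1.943 · 18.64/√7 = 13.69

CI: (25.31, 52.69)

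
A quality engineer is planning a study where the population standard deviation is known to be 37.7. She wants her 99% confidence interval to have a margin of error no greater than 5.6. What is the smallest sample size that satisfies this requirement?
n ≥ 301

For margin E ≤ 5.6:
n ≥ (z* · σ / E)²
n ≥ (2.576 · 37.7 / 5.6)²
n ≥ 300.74

Minimum n = 301 (rounding up)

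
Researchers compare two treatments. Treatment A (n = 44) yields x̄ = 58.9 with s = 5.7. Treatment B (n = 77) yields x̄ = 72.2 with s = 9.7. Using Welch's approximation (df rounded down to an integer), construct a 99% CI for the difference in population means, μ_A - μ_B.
(-16.97, -9.63)

Difference: x̄₁ - x̄₂ = -13.30
SE = √(s₁²/n₁ + s₂²/n₂) = √(5.7²/44 + 9.7²/77) = 1.4001
df = 118.88 → 118 (Welch–Satterthwaite, rounded down)
t* = 2.618

CI: -13.30 ± 2.618 · 1.4001 = -13.30 ± 3.67 = (-16.97, -9.63)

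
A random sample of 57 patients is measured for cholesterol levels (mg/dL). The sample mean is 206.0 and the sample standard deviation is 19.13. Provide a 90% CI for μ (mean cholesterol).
(201.76, 210.24)

t-interval (σ unknown):
df = n - 1 = 56
t* = 1.673 for 90% confidence

Margin of error = t* · s/√n = 1.673 · 19.13/√57 = 4.24

CI: (201.76, 210.24)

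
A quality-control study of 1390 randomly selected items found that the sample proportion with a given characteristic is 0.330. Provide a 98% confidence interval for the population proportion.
(0.301, 0.359)

Proportion CI:
SE = √(p̂(1-p̂)/n) = √(0.330 · 0.670 / 1390) = 0.01261

z* = 2.326
Margin = z* · SE = 2.326 · 0.01261 = 0.0293

CI: 0.330 ± 0.0293 = (0.301, 0.359)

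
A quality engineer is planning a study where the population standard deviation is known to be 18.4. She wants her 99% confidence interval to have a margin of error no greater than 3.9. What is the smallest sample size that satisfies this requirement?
n ≥ 148

For margin E ≤ 3.9:
n ≥ (z* · σ / E)²
n ≥ (2.576 · 18.4 / 3.9)²
n ≥ 147.71

Minimum n = 148 (rounding up)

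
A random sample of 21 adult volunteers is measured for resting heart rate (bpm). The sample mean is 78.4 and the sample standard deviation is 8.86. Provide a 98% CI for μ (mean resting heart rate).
(73.51, 83.29)

t-interval (σ unknown):
df = n - 1 = 20
t* = 2.528 for 98% confidence

Margin of error = t* · s/√n = 2.528 · 8.86/√21 = 4.89

CI: (73.51, 83.29)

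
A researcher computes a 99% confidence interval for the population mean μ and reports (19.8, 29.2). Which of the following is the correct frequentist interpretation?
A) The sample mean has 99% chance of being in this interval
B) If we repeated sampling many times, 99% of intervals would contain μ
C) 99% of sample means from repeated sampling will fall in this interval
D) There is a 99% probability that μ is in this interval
B

A) Wrong — x̄ is observed and sits in the interval by construction.
B) Correct — this is the frequentist long-run coverage interpretation.
C) Wrong — coverage applies to intervals containing μ, not to future x̄ values.
D) Wrong — μ is fixed; the randomness lives in the interval, not in μ.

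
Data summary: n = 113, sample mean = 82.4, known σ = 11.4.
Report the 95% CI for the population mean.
(80.30, 84.50)

z-interval (σ known):
z* = 1.960 for 95% confidence

Margin of error = z* · σ/√n = 1.960 · 11.4/√113 = 2.10

CI: (82.4 - 2.10, 82.4 + 2.10) = (80.30, 84.50)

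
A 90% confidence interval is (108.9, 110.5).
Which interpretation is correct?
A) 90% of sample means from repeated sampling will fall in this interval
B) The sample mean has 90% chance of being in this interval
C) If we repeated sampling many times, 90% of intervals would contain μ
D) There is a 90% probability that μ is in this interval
C

A) Wrong — coverage applies to intervals containing μ, not to future x̄ values.
B) Wrong — x̄ is observed and sits in the interval by construction.
C) Correct — this is the frequentist long-run coverage interpretation.
D) Wrong — μ is fixed; the randomness lives in the interval, not in μ.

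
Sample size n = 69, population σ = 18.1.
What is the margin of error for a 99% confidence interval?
Margin of error = 5.61

Margin of error = z* · σ/√n
= 2.576 · 18.1/√69
= 2.576 · 18.1/8.3066
= 5.61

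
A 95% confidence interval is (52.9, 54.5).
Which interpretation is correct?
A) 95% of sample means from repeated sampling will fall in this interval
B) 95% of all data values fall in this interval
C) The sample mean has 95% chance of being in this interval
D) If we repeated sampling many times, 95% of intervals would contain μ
D

A) Wrong — coverage applies to intervals containing μ, not to future x̄ values.
B) Wrong — a CI is about the parameter μ, not individual data values.
C) Wrong — x̄ is observed and sits in the interval by construction.
D) Correct — this is the frequentist long-run coverage interpretation.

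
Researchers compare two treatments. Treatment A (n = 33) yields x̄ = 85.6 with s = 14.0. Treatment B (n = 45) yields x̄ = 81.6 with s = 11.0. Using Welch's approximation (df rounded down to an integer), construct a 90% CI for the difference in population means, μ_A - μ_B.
(-0.91, 8.91)

Difference: x̄₁ - x̄₂ = 4.00
SE = √(s₁²/n₁ + s₂²/n₂) = √(14.0²/33 + 11.0²/45) = 2.9374
df = 58.77 → 58 (Welch–Satterthwaite, rounded down)
t* = 1.672

CI: 4.00 ± 1.672 · 2.9374 = 4.00 ± 4.91 = (-0.91, 8.91)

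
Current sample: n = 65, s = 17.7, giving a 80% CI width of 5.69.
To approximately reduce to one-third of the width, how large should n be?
n ≈ 585

CI width ∝ 1/√n
To reduce width by factor 3, need √n to grow by 3 → need 3² = 9 times as many samples.

Current: n = 65, width = 5.69
New: n = 585, width ≈ 1.88

Width reduced by factor of 5.69/1.88 = 3.03.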